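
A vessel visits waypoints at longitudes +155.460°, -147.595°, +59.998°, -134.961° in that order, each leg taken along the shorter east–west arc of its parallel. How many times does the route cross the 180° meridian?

Leg 1: +155.460° → -147.595°, shortest Δλ = 56.945° (east) — crosses 180°.
Leg 2: -147.595° → +59.998°, shortest Δλ = -152.407° (west) — crosses 180°.
Leg 3: +59.998° → -134.961°, shortest Δλ = 165.041° (east) — crosses 180°.
Total crossings: 3.

3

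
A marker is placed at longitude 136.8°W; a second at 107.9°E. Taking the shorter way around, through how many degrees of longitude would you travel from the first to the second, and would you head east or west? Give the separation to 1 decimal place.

115.3° west

Raw difference: 107.9 − -136.8 = 244.7°.
Normalise into (−180°, 180°]: 244.7° − 360° = -115.3°.
Negative ⇒ the second point lies to the west; separation 115.3°.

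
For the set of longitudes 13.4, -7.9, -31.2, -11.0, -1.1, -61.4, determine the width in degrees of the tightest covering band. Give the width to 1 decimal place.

Sort the longitudes: -61.4°, -31.2°, -11.0°, -7.9°, -1.1°, +13.4°.
Eastward gaps between consecutive values (wrapping around): 30.2°, 20.2°, 3.1°, 6.8°, 14.5°, 285.2°.
Largest gap = 285.2° ⇒ minimal covering band is its complement: 360° − 285.2° = 74.8°.
Band runs from -61.4° eastward to +13.4°.

74.8°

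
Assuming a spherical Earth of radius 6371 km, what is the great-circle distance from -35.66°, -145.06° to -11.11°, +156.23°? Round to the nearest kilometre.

Δλ = 156.23 − -145.06 = 301.29°; wrapped into (−180°, 180°]: -58.71°.
Δφ = -11.11 − -35.66 = 24.55°.
a = sin²(Δφ/2) + cos φ₁ · cos φ₂ · sin²(Δλ/2) = 0.236795.
c = 2·atan2(√a, √(1−a)) = 1.01642 rad → d = 6371·c ≈ 6475.63 km.

6476 km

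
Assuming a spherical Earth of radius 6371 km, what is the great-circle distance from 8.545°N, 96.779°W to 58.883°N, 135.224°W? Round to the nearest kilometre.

Δλ = -135.224 − -96.779 = -38.445°.
Δφ = 58.883 − 8.545 = 50.338°.
a = sin²(Δφ/2) + cos φ₁ · cos φ₂ · sin²(Δλ/2) = 0.236268.
c = 2·atan2(√a, √(1−a)) = 1.01518 rad → d = 6371·c ≈ 6467.73 km.

6468 km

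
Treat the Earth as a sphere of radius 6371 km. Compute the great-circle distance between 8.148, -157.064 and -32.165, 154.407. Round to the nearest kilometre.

Δλ = 154.407 − -157.064 = 311.471°; wrapped into (−180°, 180°]: -48.529°.
Δφ = -32.165 − 8.148 = -40.313°.
a = sin²(Δφ/2) + cos φ₁ · cos φ₂ · sin²(Δλ/2) = 0.260256.
c = 2·atan2(√a, √(1−a)) = 1.07072 rad → d = 6371·c ≈ 6821.59 km.

6822 km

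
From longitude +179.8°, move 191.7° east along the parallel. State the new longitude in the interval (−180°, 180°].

+11.5°

Start at +179.8°; shift +191.7° → +371.5°.
+371.5° lies outside (−180°, 180°]; subtract 360° → +11.5°.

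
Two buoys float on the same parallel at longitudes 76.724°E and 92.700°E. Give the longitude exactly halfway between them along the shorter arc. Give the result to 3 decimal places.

Signed shortest Δλ from +76.724° to +92.700° is +15.976°.
Midpoint longitude = +76.724° + (+15.976°)/2 = +76.724° + 7.988° = +84.712°.

84.712°E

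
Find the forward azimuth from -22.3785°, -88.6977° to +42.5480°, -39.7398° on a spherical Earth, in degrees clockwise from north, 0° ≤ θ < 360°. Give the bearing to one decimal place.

34.5°

Δλ = -39.7398 − -88.6977 = 48.9579°.
θ = atan2( sin Δλ · cos φ₂ , cos φ₁ · sin φ₂ − sin φ₁ · cos φ₂ · cos Δλ )
  = atan2(0.55565, 0.80945) = 34.468° → normalised to [0°, 360°): 34.468°.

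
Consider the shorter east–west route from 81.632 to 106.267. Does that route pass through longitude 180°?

No

Signed shortest Δλ = ((106.267 − 81.632 + 180) mod 360) − 180 = 24.635°.
Going east by 24.635° from +81.632° reaches +106.267° without touching 180°.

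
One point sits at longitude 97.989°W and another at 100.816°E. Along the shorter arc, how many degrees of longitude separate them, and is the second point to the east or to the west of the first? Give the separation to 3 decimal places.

161.195° west

Raw difference: 100.816 − -97.989 = 198.805°.
Normalise into (−180°, 180°]: 198.805° − 360° = -161.195°.
Negative ⇒ the second point lies to the west; separation 161.195°.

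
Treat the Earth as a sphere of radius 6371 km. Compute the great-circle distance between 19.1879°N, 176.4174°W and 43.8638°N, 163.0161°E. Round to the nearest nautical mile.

Δλ = 163.0161 − -176.4174 = 339.4335°; wrapped into (−180°, 180°]: -20.5665°.
Δφ = 43.8638 − 19.1879 = 24.6759°.
a = sin²(Δφ/2) + cos φ₁ · cos φ₂ · sin²(Δλ/2) = 0.067358.
c = 2·atan2(√a, √(1−a)) = 0.52508 rad → d = 6371·c ≈ 3345.28 km ≈ 1806.30 nmi.

1806 nmi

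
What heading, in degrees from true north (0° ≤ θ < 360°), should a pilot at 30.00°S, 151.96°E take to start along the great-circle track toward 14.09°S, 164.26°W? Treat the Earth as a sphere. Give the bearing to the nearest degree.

Δλ = -164.26 − 151.96 = -316.22°; wrapped into (−180°, 180°]: 43.78°.
θ = atan2( sin Δλ · cos φ₂ , cos φ₁ · sin φ₂ − sin φ₁ · cos φ₂ · cos Δλ )
  = atan2(0.67108, 0.13931) = 78.272° → normalised to [0°, 360°): 78.272°.

78°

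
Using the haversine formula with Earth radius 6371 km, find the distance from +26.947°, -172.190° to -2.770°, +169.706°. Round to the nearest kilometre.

3833 km

Δλ = 169.706 − -172.190 = 341.896°; wrapped into (−180°, 180°]: -18.104°.
Δφ = -2.770 − 26.947 = -29.717°.
a = sin²(Δφ/2) + cos φ₁ · cos φ₂ · sin²(Δλ/2) = 0.087797.
c = 2·atan2(√a, √(1−a)) = 0.60165 rad → d = 6371·c ≈ 3833.09 km.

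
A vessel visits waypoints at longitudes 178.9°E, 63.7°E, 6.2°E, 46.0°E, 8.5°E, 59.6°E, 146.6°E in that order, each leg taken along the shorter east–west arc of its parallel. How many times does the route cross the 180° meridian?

Leg 1: +178.9° → +63.7°, shortest Δλ = -115.2° (west) — does not cross 180°.
Leg 2: +63.7° → +6.2°, shortest Δλ = -57.5° (west) — does not cross 180°.
Leg 3: +6.2° → +46.0°, shortest Δλ = 39.8° (east) — does not cross 180°.
Leg 4: +46.0° → +8.5°, shortest Δλ = -37.5° (west) — does not cross 180°.
Leg 5: +8.5° → +59.6°, shortest Δλ = 51.1° (east) — does not cross 180°.
Leg 6: +59.6° → +146.6°, shortest Δλ = 87.0° (east) — does not cross 180°.
Total crossings: 0.

0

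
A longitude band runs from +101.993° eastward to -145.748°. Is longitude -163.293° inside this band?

Band width going east from +101.993° to -145.748°: ((-145.748 − 101.993) mod 360) = 112.259°.
Offset of -163.293° east of the west edge: ((-163.293 − 101.993) mod 360) = 94.714°.
94.714° ≤ 112.259° ⇒ inside.

Yes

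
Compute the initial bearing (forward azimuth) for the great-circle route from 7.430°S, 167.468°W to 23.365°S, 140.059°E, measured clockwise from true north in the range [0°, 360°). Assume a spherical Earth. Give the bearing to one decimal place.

Δλ = 140.059 − -167.468 = 307.527°; wrapped into (−180°, 180°]: -52.473°.
θ = atan2( sin Δλ · cos φ₂ , cos φ₁ · sin φ₂ − sin φ₁ · cos φ₂ · cos Δλ )
  = atan2(-0.72803, -0.32095) = -113.790° → normalised to [0°, 360°): 246.210°.

246.2°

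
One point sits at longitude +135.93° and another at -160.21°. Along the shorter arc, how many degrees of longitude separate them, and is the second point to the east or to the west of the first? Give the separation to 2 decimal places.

63.86° east

Raw difference: -160.21 − 135.93 = -296.14°.
Normalise into (−180°, 180°]: -296.14° + 360° = 63.86°.
Positive ⇒ the second point lies to the east; separation 63.86°.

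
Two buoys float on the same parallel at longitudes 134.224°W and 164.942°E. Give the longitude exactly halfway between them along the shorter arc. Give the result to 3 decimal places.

Signed shortest Δλ from -134.224° to +164.942° is -60.834°.
Midpoint longitude = -134.224° + (-60.834°)/2 = -134.224° − 30.417° = -164.641°.
(The naïve average (-134.224 + +164.942)/2 = 15.359° is on the wrong side of the globe.)

164.641°W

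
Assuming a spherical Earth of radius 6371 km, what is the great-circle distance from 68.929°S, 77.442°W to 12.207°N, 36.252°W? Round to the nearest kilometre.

9580 km

Δλ = -36.252 − -77.442 = 41.190°.
Δφ = 12.207 − -68.929 = 81.136°.
a = sin²(Δφ/2) + cos φ₁ · cos φ₂ · sin²(Δλ/2) = 0.466435.
c = 2·atan2(√a, √(1−a)) = 1.50362 rad → d = 6371·c ≈ 9579.54 km.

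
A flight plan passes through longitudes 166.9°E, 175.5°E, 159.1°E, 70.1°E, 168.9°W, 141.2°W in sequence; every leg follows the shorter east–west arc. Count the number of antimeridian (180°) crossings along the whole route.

1

Leg 1: +166.9° → +175.5°, shortest Δλ = 8.6° (east) — does not cross 180°.
Leg 2: +175.5° → +159.1°, shortest Δλ = -16.4° (west) — does not cross 180°.
Leg 3: +159.1° → +70.1°, shortest Δλ = -89.0° (west) — does not cross 180°.
Leg 4: +70.1° → -168.9°, shortest Δλ = 121.0° (east) — crosses 180°.
Leg 5: -168.9° → -141.2°, shortest Δλ = 27.7° (east) — does not cross 180°.
Total crossings: 1.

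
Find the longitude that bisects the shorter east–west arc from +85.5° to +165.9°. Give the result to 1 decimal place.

+125.7°

Signed shortest Δλ from +85.5° to +165.9° is +80.4°.
Midpoint longitude = +85.5° + (+80.4°)/2 = +85.5° + 40.2° = +125.7°.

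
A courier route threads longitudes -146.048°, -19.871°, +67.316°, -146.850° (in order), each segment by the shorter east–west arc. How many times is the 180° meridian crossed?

Leg 1: -146.048° → -19.871°, shortest Δλ = 126.177° (east) — does not cross 180°.
Leg 2: -19.871° → +67.316°, shortest Δλ = 87.187° (east) — does not cross 180°.
Leg 3: +67.316° → -146.850°, shortest Δλ = 145.834° (east) — crosses 180°.
Total crossings: 1.

1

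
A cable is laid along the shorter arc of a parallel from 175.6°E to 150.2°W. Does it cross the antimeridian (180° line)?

Naïve |-150.2 − 175.6| = 325.8° > 180°, so the shorter arc goes the other way round — across 180°.
Signed shortest Δλ = ((-150.2 − 175.6 + 180) mod 360) − 180 = 34.2°.
Going east by 34.2° from +175.6° passes through 180° before reaching -150.2°.

Yes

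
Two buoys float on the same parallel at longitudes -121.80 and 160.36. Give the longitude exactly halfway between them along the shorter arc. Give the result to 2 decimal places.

-160.72°

Signed shortest Δλ from -121.80° to +160.36° is -77.84°.
Midpoint longitude = -121.80° + (-77.84°)/2 = -121.80° − 38.92° = -160.72°.
(The naïve average (-121.80 + +160.36)/2 = 19.28° is on the wrong side of the globe.)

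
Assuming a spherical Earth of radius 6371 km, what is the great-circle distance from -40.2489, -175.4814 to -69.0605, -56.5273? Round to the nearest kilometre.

Δλ = -56.5273 − -175.4814 = 118.9541°.
Δφ = -69.0605 − -40.2489 = -28.8116°.
a = sin²(Δφ/2) + cos φ₁ · cos φ₂ · sin²(Δλ/2) = 0.264306.
c = 2·atan2(√a, √(1−a)) = 1.07993 rad → d = 6371·c ≈ 6880.24 km.

6880 km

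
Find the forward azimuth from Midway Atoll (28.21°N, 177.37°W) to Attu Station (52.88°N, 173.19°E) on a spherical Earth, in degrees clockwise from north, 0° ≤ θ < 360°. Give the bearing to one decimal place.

346.8°

Δλ = 173.19 − -177.37 = 350.56°; wrapped into (−180°, 180°]: -9.44°.
θ = atan2( sin Δλ · cos φ₂ , cos φ₁ · sin φ₂ − sin φ₁ · cos φ₂ · cos Δλ )
  = atan2(-0.09898, 0.42125) = -13.223° → normalised to [0°, 360°): 346.777°.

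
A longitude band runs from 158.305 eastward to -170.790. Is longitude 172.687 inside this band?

Band width going east from +158.305° to -170.790°: ((-170.790 − 158.305) mod 360) = 30.905°.
Offset of +172.687° east of the west edge: ((172.687 − 158.305) mod 360) = 14.382°.
14.382° ≤ 30.905° ⇒ inside.

Yes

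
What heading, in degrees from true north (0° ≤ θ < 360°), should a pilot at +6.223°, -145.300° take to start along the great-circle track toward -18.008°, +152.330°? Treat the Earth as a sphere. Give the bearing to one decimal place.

247.1°

Δλ = 152.330 − -145.300 = 297.630°; wrapped into (−180°, 180°]: -62.370°.
θ = atan2( sin Δλ · cos φ₂ , cos φ₁ · sin φ₂ − sin φ₁ · cos φ₂ · cos Δλ )
  = atan2(-0.84256, -0.35514) = -112.855° → normalised to [0°, 360°): 247.145°.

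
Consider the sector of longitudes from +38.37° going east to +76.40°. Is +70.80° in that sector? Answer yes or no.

Band width going east from +38.37° to +76.40°: ((76.40 − 38.37) mod 360) = 38.03°.
Offset of +70.80° east of the west edge: ((70.80 − 38.37) mod 360) = 32.43°.
32.43° ≤ 38.03° ⇒ inside.

Yes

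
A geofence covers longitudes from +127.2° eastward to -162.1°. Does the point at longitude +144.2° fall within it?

Yes

Band width going east from +127.2° to -162.1°: ((-162.1 − 127.2) mod 360) = 70.7°.
Offset of +144.2° east of the west edge: ((144.2 − 127.2) mod 360) = 17.0°.
17.0° ≤ 70.7° ⇒ inside.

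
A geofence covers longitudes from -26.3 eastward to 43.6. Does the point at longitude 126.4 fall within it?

No

Band width going east from -26.3° to +43.6°: ((43.6 − -26.3) mod 360) = 69.9°.
Offset of +126.4° east of the west edge: ((126.4 − -26.3) mod 360) = 152.7°.
152.7° > 69.9° ⇒ outside.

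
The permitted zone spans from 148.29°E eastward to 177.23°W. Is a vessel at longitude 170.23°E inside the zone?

Band width going east from +148.29° to -177.23°: ((-177.23 − 148.29) mod 360) = 34.48°.
Offset of +170.23° east of the west edge: ((170.23 − 148.29) mod 360) = 21.94°.
21.94° ≤ 34.48° ⇒ inside.

Yes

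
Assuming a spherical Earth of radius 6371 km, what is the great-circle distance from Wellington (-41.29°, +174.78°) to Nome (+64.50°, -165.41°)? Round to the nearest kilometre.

Δλ = -165.41 − 174.78 = -340.19°; wrapped into (−180°, 180°]: 19.81°.
Δφ = 64.50 − -41.29 = 105.79°.
a = sin²(Δφ/2) + cos φ₁ · cos φ₂ · sin²(Δλ/2) = 0.645628.
c = 2·atan2(√a, √(1−a)) = 1.86633 rad → d = 6371·c ≈ 11890.42 km.

11890 km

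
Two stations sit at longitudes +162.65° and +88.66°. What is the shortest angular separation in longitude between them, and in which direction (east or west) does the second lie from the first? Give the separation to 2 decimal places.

Raw difference: 88.66 − 162.65 = -73.99°.
Normalise into (−180°, 180°]: -73.99° stays -73.99°.
Negative ⇒ the second point lies to the west; separation 73.99°.

73.99° west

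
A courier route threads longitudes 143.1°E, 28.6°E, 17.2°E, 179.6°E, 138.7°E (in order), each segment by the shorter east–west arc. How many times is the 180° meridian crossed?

0

Leg 1: +143.1° → +28.6°, shortest Δλ = -114.5° (west) — does not cross 180°.
Leg 2: +28.6° → +17.2°, shortest Δλ = -11.4° (west) — does not cross 180°.
Leg 3: +17.2° → +179.6°, shortest Δλ = 162.4° (east) — does not cross 180°.
Leg 4: +179.6° → +138.7°, shortest Δλ = -40.9° (west) — does not cross 180°.
Total crossings: 0.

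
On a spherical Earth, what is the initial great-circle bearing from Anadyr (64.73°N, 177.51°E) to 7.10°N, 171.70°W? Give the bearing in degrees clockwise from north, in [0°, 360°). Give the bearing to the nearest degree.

Δλ = -171.70 − 177.51 = -349.21°; wrapped into (−180°, 180°]: 10.79°.
θ = atan2( sin Δλ · cos φ₂ , cos φ₁ · sin φ₂ − sin φ₁ · cos φ₂ · cos Δλ )
  = atan2(0.18577, -0.82874) = 167.365° → normalised to [0°, 360°): 167.365°.

167°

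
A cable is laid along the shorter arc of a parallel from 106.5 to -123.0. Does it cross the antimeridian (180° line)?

Yes

Naïve |-123.0 − 106.5| = 229.5° > 180°, so the shorter arc goes the other way round — across 180°.
Signed shortest Δλ = ((-123.0 − 106.5 + 180) mod 360) − 180 = 130.5°.
Going east by 130.5° from +106.5° passes through 180° before reaching -123.0°.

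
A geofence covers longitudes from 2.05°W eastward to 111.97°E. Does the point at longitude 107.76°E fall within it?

Yes

Band width going east from -2.05° to +111.97°: ((111.97 − -2.05) mod 360) = 114.02°.
Offset of +107.76° east of the west edge: ((107.76 − -2.05) mod 360) = 109.81°.
109.81° ≤ 114.02° ⇒ inside.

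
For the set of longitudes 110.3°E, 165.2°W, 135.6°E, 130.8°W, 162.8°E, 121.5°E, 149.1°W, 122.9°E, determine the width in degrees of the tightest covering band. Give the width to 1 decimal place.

118.9°

Sort the longitudes: -165.2°, -149.1°, -130.8°, +110.3°, +121.5°, +122.9°, +135.6°, +162.8°.
Eastward gaps between consecutive values (wrapping around): 16.1°, 18.3°, 241.1°, 11.2°, 1.4°, 12.7°, 27.2°, 32.0°.
Largest gap = 241.1° ⇒ minimal covering band is its complement: 360° − 241.1° = 118.9°.
Band runs from +110.3° eastward to -130.8°, crossing the antimeridian.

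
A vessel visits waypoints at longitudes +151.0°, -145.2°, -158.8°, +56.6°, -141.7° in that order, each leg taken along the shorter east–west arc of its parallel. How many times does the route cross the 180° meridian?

Leg 1: +151.0° → -145.2°, shortest Δλ = 63.8° (east) — crosses 180°.
Leg 2: -145.2° → -158.8°, shortest Δλ = -13.6° (west) — does not cross 180°.
Leg 3: -158.8° → +56.6°, shortest Δλ = -144.6° (west) — crosses 180°.
Leg 4: +56.6° → -141.7°, shortest Δλ = 161.7° (east) — crosses 180°.
Total crossings: 3.

3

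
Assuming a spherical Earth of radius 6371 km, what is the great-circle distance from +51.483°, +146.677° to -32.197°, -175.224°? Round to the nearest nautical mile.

Δλ = -175.224 − 146.677 = -321.901°; wrapped into (−180°, 180°]: 38.099°.
Δφ = -32.197 − 51.483 = -83.680°.
a = sin²(Δφ/2) + cos φ₁ · cos φ₂ · sin²(Δλ/2) = 0.501097.
c = 2·atan2(√a, √(1−a)) = 1.57299 rad → d = 6371·c ≈ 10021.52 km ≈ 5411.19 nmi.

5411 nmi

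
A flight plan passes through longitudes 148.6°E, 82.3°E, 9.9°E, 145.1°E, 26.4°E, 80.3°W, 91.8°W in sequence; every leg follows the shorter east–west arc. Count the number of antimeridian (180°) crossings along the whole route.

Leg 1: +148.6° → +82.3°, shortest Δλ = -66.3° (west) — does not cross 180°.
Leg 2: +82.3° → +9.9°, shortest Δλ = -72.4° (west) — does not cross 180°.
Leg 3: +9.9° → +145.1°, shortest Δλ = 135.2° (east) — does not cross 180°.
Leg 4: +145.1° → +26.4°, shortest Δλ = -118.7° (west) — does not cross 180°.
Leg 5: +26.4° → -80.3°, shortest Δλ = -106.7° (west) — does not cross 180°.
Leg 6: -80.3° → -91.8°, shortest Δλ = -11.5° (west) — does not cross 180°.
Total crossings: 0.

0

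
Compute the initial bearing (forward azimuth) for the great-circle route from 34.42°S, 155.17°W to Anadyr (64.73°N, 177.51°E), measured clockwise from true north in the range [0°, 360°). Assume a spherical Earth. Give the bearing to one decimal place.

Δλ = 177.51 − -155.17 = 332.68°; wrapped into (−180°, 180°]: -27.32°.
θ = atan2( sin Δλ · cos φ₂ , cos φ₁ · sin φ₂ − sin φ₁ · cos φ₂ · cos Δλ )
  = atan2(-0.19592, 0.96036) = -11.531° → normalised to [0°, 360°): 348.469°.

348.5°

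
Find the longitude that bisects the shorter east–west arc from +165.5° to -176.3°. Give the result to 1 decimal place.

+174.6°

Signed shortest Δλ from +165.5° to -176.3° is +18.2°.
Midpoint longitude = +165.5° + (+18.2°)/2 = +165.5° + 9.1° = +174.6°.
(The naïve average (+165.5 + -176.3)/2 = -5.4° is on the wrong side of the globe.)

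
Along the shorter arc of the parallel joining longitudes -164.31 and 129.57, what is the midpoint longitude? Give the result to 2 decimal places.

+162.63°

Signed shortest Δλ from -164.31° to +129.57° is -66.12°.
Midpoint longitude = -164.31° + (-66.12°)/2 = -164.31° − 33.06° = -197.37°.
Normalise into (−180°, 180°]: +162.63°.
(The naïve average (-164.31 + +129.57)/2 = -17.37° is on the wrong side of the globe.)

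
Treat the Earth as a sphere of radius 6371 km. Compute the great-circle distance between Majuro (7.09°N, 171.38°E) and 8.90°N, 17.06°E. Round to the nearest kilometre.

Δλ = 17.06 − 171.38 = -154.32°.
Δφ = 8.90 − 7.09 = 1.81°.
a = sin²(Δφ/2) + cos φ₁ · cos φ₂ · sin²(Δλ/2) = 0.932237.
c = 2·atan2(√a, √(1−a)) = 2.61490 rad → d = 6371·c ≈ 16659.52 km.

16660 km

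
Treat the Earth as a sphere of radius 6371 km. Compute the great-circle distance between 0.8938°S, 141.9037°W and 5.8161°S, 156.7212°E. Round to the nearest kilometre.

Δλ = 156.7212 − -141.9037 = 298.6249°; wrapped into (−180°, 180°]: -61.3751°.
Δφ = -5.8161 − -0.8938 = -4.9223°.
a = sin²(Δφ/2) + cos φ₁ · cos φ₂ · sin²(Δλ/2) = 0.260935.
c = 2·atan2(√a, √(1−a)) = 1.07227 rad → d = 6371·c ≈ 6831.44 km.

6831 km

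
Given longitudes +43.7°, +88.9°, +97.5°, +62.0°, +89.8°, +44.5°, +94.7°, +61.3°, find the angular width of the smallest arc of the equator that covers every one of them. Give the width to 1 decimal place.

53.8°

Sort the longitudes: +43.7°, +44.5°, +61.3°, +62.0°, +88.9°, +89.8°, +94.7°, +97.5°.
Eastward gaps between consecutive values (wrapping around): 0.8°, 16.8°, 0.7°, 26.9°, 0.9°, 4.9°, 2.8°, 306.2°.
Largest gap = 306.2° ⇒ minimal covering band is its complement: 360° − 306.2° = 53.8°.
Band runs from +43.7° eastward to +97.5°.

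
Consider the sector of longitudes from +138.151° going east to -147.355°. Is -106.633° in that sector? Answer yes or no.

No

Band width going east from +138.151° to -147.355°: ((-147.355 − 138.151) mod 360) = 74.494°.
Offset of -106.633° east of the west edge: ((-106.633 − 138.151) mod 360) = 115.216°.
115.216° > 74.494° ⇒ outside.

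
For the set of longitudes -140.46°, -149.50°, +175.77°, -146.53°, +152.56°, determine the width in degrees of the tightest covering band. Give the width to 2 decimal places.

66.98°

Sort the longitudes: -149.50°, -146.53°, -140.46°, +152.56°, +175.77°.
Eastward gaps between consecutive values (wrapping around): 2.97°, 6.07°, 293.02°, 23.21°, 34.73°.
Largest gap = 293.02° ⇒ minimal covering band is its complement: 360° − 293.02° = 66.98°.
Band runs from +152.56° eastward to -140.46°, crossing the antimeridian.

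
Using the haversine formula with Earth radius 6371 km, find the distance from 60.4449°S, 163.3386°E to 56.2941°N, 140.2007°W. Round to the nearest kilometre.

13890 km

Δλ = -140.2007 − 163.3386 = -303.5393°; wrapped into (−180°, 180°]: 56.4607°.
Δφ = 56.2941 − -60.4449 = 116.7390°.
a = sin²(Δφ/2) + cos φ₁ · cos φ₂ · sin²(Δλ/2) = 0.786208.
c = 2·atan2(√a, √(1−a)) = 2.18025 rad → d = 6371·c ≈ 13890.35 km.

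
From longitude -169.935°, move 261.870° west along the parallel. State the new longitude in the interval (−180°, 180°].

Start at -169.935°; shift −261.870° → -431.805°.
-431.805° lies outside (−180°, 180°]; add 360° → -71.805°.

-71.805°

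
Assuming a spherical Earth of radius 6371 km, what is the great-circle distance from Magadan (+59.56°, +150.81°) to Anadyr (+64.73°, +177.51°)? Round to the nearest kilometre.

1487 km

Δλ = 177.51 − 150.81 = 26.70°.
Δφ = 64.73 − 59.56 = 5.17°.
a = sin²(Δφ/2) + cos φ₁ · cos φ₂ · sin²(Δλ/2) = 0.013565.
c = 2·atan2(√a, √(1−a)) = 0.23346 rad → d = 6371·c ≈ 1487.41 km.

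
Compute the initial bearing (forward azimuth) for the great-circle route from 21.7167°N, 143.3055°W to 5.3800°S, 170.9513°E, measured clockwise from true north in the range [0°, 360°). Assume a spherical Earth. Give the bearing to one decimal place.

Δλ = 170.9513 − -143.3055 = 314.2568°; wrapped into (−180°, 180°]: -45.7432°.
θ = atan2( sin Δλ · cos φ₂ , cos φ₁ · sin φ₂ − sin φ₁ · cos φ₂ · cos Δλ )
  = atan2(-0.71306, -0.34419) = -115.767° → normalised to [0°, 360°): 244.233°.

244.2°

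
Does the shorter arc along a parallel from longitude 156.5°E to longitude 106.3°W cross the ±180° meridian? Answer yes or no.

Naïve |-106.3 − 156.5| = 262.8° > 180°, so the shorter arc goes the other way round — across 180°.
Signed shortest Δλ = ((-106.3 − 156.5 + 180) mod 360) − 180 = 97.2°.
Going east by 97.2° from +156.5° passes through 180° before reaching -106.3°.

Yes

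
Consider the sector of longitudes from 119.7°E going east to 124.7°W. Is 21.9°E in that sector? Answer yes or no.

No

Band width going east from +119.7° to -124.7°: ((-124.7 − 119.7) mod 360) = 115.6°.
Offset of +21.9° east of the west edge: ((21.9 − 119.7) mod 360) = 262.2°.
262.2° > 115.6° ⇒ outside.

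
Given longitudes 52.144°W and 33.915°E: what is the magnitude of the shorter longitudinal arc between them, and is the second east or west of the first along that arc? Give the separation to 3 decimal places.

Raw difference: 33.915 − -52.144 = 86.059°.
Normalise into (−180°, 180°]: 86.059° stays 86.059°.
Positive ⇒ the second point lies to the east; separation 86.059°.

86.059° east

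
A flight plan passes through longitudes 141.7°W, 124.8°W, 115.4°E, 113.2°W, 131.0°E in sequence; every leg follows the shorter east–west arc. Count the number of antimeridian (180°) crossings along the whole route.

3

Leg 1: -141.7° → -124.8°, shortest Δλ = 16.9° (east) — does not cross 180°.
Leg 2: -124.8° → +115.4°, shortest Δλ = -119.8° (west) — crosses 180°.
Leg 3: +115.4° → -113.2°, shortest Δλ = 131.4° (east) — crosses 180°.
Leg 4: -113.2° → +131.0°, shortest Δλ = -115.8° (west) — crosses 180°.
Total crossings: 3.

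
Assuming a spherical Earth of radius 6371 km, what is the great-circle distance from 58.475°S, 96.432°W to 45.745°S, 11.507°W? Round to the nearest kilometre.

Δλ = -11.507 − -96.432 = 84.925°.
Δφ = -45.745 − -58.475 = 12.730°.
a = sin²(Δφ/2) + cos φ₁ · cos φ₂ · sin²(Δλ/2) = 0.178595.
c = 2·atan2(√a, √(1−a)) = 0.87264 rad → d = 6371·c ≈ 5559.56 km.

5560 km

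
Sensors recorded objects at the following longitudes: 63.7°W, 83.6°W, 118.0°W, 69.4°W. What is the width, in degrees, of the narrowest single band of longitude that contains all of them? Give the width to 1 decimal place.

Sort the longitudes: -118.0°, -83.6°, -69.4°, -63.7°.
Eastward gaps between consecutive values (wrapping around): 34.4°, 14.2°, 5.7°, 305.7°.
Largest gap = 305.7° ⇒ minimal covering band is its complement: 360° − 305.7° = 54.3°.
Band runs from -118.0° eastward to -63.7°.

54.3°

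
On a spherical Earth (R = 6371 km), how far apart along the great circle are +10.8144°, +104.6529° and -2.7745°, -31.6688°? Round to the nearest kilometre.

15116 km

Δλ = -31.6688 − 104.6529 = -136.3217°.
Δφ = -2.7745 − 10.8144 = -13.5889°.
a = sin²(Δφ/2) + cos φ₁ · cos φ₂ · sin²(Δλ/2) = 0.859317.
c = 2·atan2(√a, √(1−a)) = 2.37263 rad → d = 6371·c ≈ 15116.04 km.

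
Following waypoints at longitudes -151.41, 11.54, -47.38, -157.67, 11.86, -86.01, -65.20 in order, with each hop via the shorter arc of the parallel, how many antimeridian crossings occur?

Leg 1: -151.41° → +11.54°, shortest Δλ = 162.95° (east) — does not cross 180°.
Leg 2: +11.54° → -47.38°, shortest Δλ = -58.92° (west) — does not cross 180°.
Leg 3: -47.38° → -157.67°, shortest Δλ = -110.29° (west) — does not cross 180°.
Leg 4: -157.67° → +11.86°, shortest Δλ = 169.53° (east) — does not cross 180°.
Leg 5: +11.86° → -86.01°, shortest Δλ = -97.87° (west) — does not cross 180°.
Leg 6: -86.01° → -65.20°, shortest Δλ = 20.81° (east) — does not cross 180°.
Total crossings: 0.

0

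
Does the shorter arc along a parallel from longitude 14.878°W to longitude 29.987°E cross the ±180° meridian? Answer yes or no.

Signed shortest Δλ = ((29.987 − -14.878 + 180) mod 360) − 180 = 44.865°.
Going east by 44.865° from -14.878° reaches +29.987° without touching 180°.

No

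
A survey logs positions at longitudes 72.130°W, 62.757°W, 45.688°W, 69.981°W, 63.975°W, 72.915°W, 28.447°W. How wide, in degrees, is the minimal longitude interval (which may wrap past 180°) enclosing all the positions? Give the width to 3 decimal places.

Sort the longitudes: -72.915°, -72.130°, -69.981°, -63.975°, -62.757°, -45.688°, -28.447°.
Eastward gaps between consecutive values (wrapping around): 0.785°, 2.149°, 6.006°, 1.218°, 17.069°, 17.241°, 315.532°.
Largest gap = 315.532° ⇒ minimal covering band is its complement: 360° − 315.532° = 44.468°.
Band runs from -72.915° eastward to -28.447°.

44.468°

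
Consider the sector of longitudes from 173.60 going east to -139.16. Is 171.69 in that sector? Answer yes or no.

No

Band width going east from +173.60° to -139.16°: ((-139.16 − 173.60) mod 360) = 47.24°.
Offset of +171.69° east of the west edge: ((171.69 − 173.60) mod 360) = 358.09°.
358.09° > 47.24° ⇒ outside.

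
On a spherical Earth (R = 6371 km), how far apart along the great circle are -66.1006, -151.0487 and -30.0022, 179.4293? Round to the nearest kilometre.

Δλ = 179.4293 − -151.0487 = 330.4780°; wrapped into (−180°, 180°]: -29.5220°.
Δφ = -30.0022 − -66.1006 = 36.0984°.
a = sin²(Δφ/2) + cos φ₁ · cos φ₂ · sin²(Δλ/2) = 0.118773.
c = 2·atan2(√a, √(1−a)) = 0.70370 rad → d = 6371·c ≈ 4483.26 km.

4483 km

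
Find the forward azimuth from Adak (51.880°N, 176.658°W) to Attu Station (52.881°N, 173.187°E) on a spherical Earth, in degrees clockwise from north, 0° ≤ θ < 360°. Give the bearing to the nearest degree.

Δλ = 173.187 − -176.658 = 349.845°; wrapped into (−180°, 180°]: -10.155°.
θ = atan2( sin Δλ · cos φ₂ , cos φ₁ · sin φ₂ − sin φ₁ · cos φ₂ · cos Δλ )
  = atan2(-0.10640, 0.02491) = -76.825° → normalised to [0°, 360°): 283.175°.

283°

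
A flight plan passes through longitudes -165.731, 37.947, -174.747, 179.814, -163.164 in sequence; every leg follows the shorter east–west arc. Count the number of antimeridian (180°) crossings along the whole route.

4

Leg 1: -165.731° → +37.947°, shortest Δλ = -156.322° (west) — crosses 180°.
Leg 2: +37.947° → -174.747°, shortest Δλ = 147.306° (east) — crosses 180°.
Leg 3: -174.747° → +179.814°, shortest Δλ = -5.439° (west) — crosses 180°.
Leg 4: +179.814° → -163.164°, shortest Δλ = 17.022° (east) — crosses 180°.
Total crossings: 4.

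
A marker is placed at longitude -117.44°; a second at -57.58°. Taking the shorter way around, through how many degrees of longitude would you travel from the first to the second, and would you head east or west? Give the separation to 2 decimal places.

Raw difference: -57.58 − -117.44 = 59.86°.
Normalise into (−180°, 180°]: 59.86° stays 59.86°.
Positive ⇒ the second point lies to the east; separation 59.86°.

59.86° east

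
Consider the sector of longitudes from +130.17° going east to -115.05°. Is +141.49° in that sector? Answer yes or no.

Yes

Band width going east from +130.17° to -115.05°: ((-115.05 − 130.17) mod 360) = 114.78°.
Offset of +141.49° east of the west edge: ((141.49 − 130.17) mod 360) = 11.32°.
11.32° ≤ 114.78° ⇒ inside.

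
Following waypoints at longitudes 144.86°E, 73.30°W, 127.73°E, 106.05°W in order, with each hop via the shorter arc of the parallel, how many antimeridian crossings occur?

3

Leg 1: +144.86° → -73.30°, shortest Δλ = 141.84° (east) — crosses 180°.
Leg 2: -73.30° → +127.73°, shortest Δλ = -158.97° (west) — crosses 180°.
Leg 3: +127.73° → -106.05°, shortest Δλ = 126.22° (east) — crosses 180°.
Total crossings: 3.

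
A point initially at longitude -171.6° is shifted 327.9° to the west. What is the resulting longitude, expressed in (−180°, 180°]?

Start at -171.6°; shift −327.9° → -499.5°.
-499.5° lies outside (−180°, 180°]; add 360° → -139.5°.

-139.5°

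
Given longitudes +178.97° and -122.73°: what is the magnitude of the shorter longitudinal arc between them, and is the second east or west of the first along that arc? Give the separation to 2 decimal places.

Raw difference: -122.73 − 178.97 = -301.7°.
Normalise into (−180°, 180°]: -301.7° + 360° = 58.3°.
Positive ⇒ the second point lies to the east; separation 58.30°.

58.30° east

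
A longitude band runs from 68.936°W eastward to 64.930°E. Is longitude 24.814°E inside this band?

Yes

Band width going east from -68.936° to +64.930°: ((64.930 − -68.936) mod 360) = 133.866°.
Offset of +24.814° east of the west edge: ((24.814 − -68.936) mod 360) = 93.750°.
93.750° ≤ 133.866° ⇒ inside.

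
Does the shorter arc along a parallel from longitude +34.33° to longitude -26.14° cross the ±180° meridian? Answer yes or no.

No

Signed shortest Δλ = ((-26.14 − 34.33 + 180) mod 360) − 180 = -60.47°.
Going west by 60.47° from +34.33° reaches -26.14° without touching 180°.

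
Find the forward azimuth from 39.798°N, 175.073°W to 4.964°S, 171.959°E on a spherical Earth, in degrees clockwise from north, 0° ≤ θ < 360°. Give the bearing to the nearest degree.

198°

Δλ = 171.959 − -175.073 = 347.032°; wrapped into (−180°, 180°]: -12.968°.
θ = atan2( sin Δλ · cos φ₂ , cos φ₁ · sin φ₂ − sin φ₁ · cos φ₂ · cos Δλ )
  = atan2(-0.22357, -0.68790) = -161.996° → normalised to [0°, 360°): 198.004°.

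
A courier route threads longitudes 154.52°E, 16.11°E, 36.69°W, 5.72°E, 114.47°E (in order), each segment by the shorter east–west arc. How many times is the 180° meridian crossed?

Leg 1: +154.52° → +16.11°, shortest Δλ = -138.41° (west) — does not cross 180°.
Leg 2: +16.11° → -36.69°, shortest Δλ = -52.8° (west) — does not cross 180°.
Leg 3: -36.69° → +5.72°, shortest Δλ = 42.41° (east) — does not cross 180°.
Leg 4: +5.72° → +114.47°, shortest Δλ = 108.75° (east) — does not cross 180°.
Total crossings: 0.

0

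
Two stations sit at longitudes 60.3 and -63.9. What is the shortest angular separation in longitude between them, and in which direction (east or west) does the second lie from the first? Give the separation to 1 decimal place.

124.2° west

Raw difference: -63.9 − 60.3 = -124.2°.
Normalise into (−180°, 180°]: -124.2° stays -124.2°.
Negative ⇒ the second point lies to the west; separation 124.2°.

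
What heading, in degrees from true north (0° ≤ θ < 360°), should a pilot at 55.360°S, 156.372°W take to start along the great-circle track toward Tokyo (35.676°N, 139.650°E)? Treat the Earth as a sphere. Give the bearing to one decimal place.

310.6°

Δλ = 139.650 − -156.372 = 296.022°; wrapped into (−180°, 180°]: -63.978°.
θ = atan2( sin Δλ · cos φ₂ , cos φ₁ · sin φ₂ − sin φ₁ · cos φ₂ · cos Δλ )
  = atan2(-0.72998, 0.62471) = -49.443° → normalised to [0°, 360°): 310.557°.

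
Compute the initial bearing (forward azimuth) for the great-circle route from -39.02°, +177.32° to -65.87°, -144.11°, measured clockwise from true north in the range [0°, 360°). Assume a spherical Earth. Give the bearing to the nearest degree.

153°

Δλ = -144.11 − 177.32 = -321.43°; wrapped into (−180°, 180°]: 38.57°.
θ = atan2( sin Δλ · cos φ₂ , cos φ₁ · sin φ₂ − sin φ₁ · cos φ₂ · cos Δλ )
  = atan2(0.25488, -0.50781) = 153.347° → normalised to [0°, 360°): 153.347°.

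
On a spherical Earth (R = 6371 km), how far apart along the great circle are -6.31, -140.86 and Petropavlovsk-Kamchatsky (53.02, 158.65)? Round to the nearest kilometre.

8681 km

Δλ = 158.65 − -140.86 = 299.51°; wrapped into (−180°, 180°]: -60.49°.
Δφ = 53.02 − -6.31 = 59.33°.
a = sin²(Δφ/2) + cos φ₁ · cos φ₂ · sin²(Δλ/2) = 0.396646.
c = 2·atan2(√a, √(1−a)) = 1.36259 rad → d = 6371·c ≈ 8681.05 km.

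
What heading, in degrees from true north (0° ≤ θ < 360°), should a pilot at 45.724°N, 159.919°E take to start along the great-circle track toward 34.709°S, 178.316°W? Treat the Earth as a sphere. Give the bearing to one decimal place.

Δλ = -178.316 − 159.919 = -338.235°; wrapped into (−180°, 180°]: 21.765°.
θ = atan2( sin Δλ · cos φ₂ , cos φ₁ · sin φ₂ − sin φ₁ · cos φ₂ · cos Δλ )
  = atan2(0.30482, -0.94413) = 162.107° → normalised to [0°, 360°): 162.107°.

162.1°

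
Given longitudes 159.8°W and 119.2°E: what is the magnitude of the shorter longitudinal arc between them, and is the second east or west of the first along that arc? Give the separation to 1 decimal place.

81.0° west

Raw difference: 119.2 − -159.8 = 279.0°.
Normalise into (−180°, 180°]: 279.0° − 360° = -81.0°.
Negative ⇒ the second point lies to the west; separation 81.0°.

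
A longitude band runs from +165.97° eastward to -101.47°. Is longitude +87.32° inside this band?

Band width going east from +165.97° to -101.47°: ((-101.47 − 165.97) mod 360) = 92.56°.
Offset of +87.32° east of the west edge: ((87.32 − 165.97) mod 360) = 281.35°.
281.35° > 92.56° ⇒ outside.

No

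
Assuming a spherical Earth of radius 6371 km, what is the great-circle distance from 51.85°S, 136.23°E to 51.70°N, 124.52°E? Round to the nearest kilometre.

Δλ = 124.52 − 136.23 = -11.71°.
Δφ = 51.70 − -51.85 = 103.55°.
a = sin²(Δφ/2) + cos φ₁ · cos φ₂ · sin²(Δλ/2) = 0.621131.
c = 2·atan2(√a, √(1−a)) = 1.81549 rad → d = 6371·c ≈ 11566.51 km.

11567 km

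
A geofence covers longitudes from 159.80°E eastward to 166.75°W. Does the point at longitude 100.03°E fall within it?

No

Band width going east from +159.80° to -166.75°: ((-166.75 − 159.80) mod 360) = 33.45°.
Offset of +100.03° east of the west edge: ((100.03 − 159.80) mod 360) = 300.23°.
300.23° > 33.45° ⇒ outside.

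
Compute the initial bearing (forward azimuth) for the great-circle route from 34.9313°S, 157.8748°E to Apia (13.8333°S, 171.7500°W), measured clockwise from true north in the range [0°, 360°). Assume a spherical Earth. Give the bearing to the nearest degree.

Δλ = -171.7500 − 157.8748 = -329.6248°; wrapped into (−180°, 180°]: 30.3752°.
θ = atan2( sin Δλ · cos φ₂ , cos φ₁ · sin φ₂ − sin φ₁ · cos φ₂ · cos Δλ )
  = atan2(0.49099, 0.28365) = 59.985° → normalised to [0°, 360°): 59.985°.

60°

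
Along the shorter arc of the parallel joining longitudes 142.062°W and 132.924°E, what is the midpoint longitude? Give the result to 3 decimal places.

Signed shortest Δλ from -142.062° to +132.924° is -85.014°.
Midpoint longitude = -142.062° + (-85.014°)/2 = -142.062° − 42.507° = -184.569°.
Normalise into (−180°, 180°]: +175.431°.
(The naïve average (-142.062 + +132.924)/2 = -4.569° is on the wrong side of the globe.)

175.431°E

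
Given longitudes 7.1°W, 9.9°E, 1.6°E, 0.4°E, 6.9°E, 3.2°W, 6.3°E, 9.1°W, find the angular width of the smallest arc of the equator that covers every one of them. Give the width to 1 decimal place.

Sort the longitudes: -9.1°, -7.1°, -3.2°, +0.4°, +1.6°, +6.3°, +6.9°, +9.9°.
Eastward gaps between consecutive values (wrapping around): 2.0°, 3.9°, 3.6°, 1.2°, 4.7°, 0.6°, 3.0°, 341.0°.
Largest gap = 341.0° ⇒ minimal covering band is its complement: 360° − 341.0° = 19.0°.
Band runs from -9.1° eastward to +9.9°.

19.0°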